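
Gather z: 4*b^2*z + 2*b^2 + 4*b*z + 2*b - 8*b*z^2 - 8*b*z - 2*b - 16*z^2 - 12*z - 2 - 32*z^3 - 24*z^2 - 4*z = 2*b^2 - 32*z^3 + z^2*(-8*b - 40) + z*(4*b^2 - 4*b - 16) - 2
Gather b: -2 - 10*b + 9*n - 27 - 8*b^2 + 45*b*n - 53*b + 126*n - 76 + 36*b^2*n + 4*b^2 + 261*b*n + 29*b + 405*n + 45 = b^2*(36*n - 4) + b*(306*n - 34) + 540*n - 60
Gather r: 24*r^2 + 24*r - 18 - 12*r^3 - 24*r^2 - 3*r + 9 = -12*r^3 + 21*r - 9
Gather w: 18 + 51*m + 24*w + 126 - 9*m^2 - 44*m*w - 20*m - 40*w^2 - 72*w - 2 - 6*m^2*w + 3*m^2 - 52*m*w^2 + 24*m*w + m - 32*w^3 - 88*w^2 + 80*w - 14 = -6*m^2 + 32*m - 32*w^3 + w^2*(-52*m - 128) + w*(-6*m^2 - 20*m + 32) + 128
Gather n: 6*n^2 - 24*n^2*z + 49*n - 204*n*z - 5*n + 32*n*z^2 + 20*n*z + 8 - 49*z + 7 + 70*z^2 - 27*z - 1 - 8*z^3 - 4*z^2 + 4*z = n^2*(6 - 24*z) + n*(32*z^2 - 184*z + 44) - 8*z^3 + 66*z^2 - 72*z + 14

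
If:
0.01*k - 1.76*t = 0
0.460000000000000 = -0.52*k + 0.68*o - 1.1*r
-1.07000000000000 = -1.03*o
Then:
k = 176.0*t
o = 1.04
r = 0.224007060900265 - 83.2*t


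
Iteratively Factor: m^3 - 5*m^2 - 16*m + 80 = (m + 4)*(m^2 - 9*m + 20) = (m - 5)*(m + 4)*(m - 4)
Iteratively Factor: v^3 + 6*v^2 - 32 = (v + 4)*(v^2 + 2*v - 8) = (v - 2)*(v + 4)*(v + 4)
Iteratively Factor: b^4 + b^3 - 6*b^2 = (b)*(b^3 + b^2 - 6*b) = b^2*(b^2 + b - 6) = b^2*(b - 2)*(b + 3)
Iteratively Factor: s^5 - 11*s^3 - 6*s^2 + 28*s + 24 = (s + 2)*(s^4 - 2*s^3 - 7*s^2 + 8*s + 12) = (s - 2)*(s + 2)*(s^3 - 7*s - 6) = (s - 2)*(s + 2)^2*(s^2 - 2*s - 3) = (s - 2)*(s + 1)*(s + 2)^2*(s - 3)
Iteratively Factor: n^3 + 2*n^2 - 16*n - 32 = (n + 2)*(n^2 - 16) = (n - 4)*(n + 2)*(n + 4)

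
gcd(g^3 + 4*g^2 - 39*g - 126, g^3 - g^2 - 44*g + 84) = g^2 + g - 42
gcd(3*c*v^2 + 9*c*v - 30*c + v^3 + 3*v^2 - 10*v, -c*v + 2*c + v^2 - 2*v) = v - 2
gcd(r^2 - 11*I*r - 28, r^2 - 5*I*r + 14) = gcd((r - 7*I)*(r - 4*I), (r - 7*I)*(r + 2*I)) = r - 7*I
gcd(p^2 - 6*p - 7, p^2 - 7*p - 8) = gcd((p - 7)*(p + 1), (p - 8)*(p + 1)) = p + 1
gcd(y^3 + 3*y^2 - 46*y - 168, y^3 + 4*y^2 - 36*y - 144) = y^2 + 10*y + 24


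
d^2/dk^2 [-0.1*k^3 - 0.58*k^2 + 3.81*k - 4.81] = -0.6*k - 1.16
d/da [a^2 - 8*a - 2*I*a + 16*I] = 2*a - 8 - 2*I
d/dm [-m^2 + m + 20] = 1 - 2*m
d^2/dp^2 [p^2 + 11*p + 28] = 2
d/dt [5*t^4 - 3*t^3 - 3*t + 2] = 20*t^3 - 9*t^2 - 3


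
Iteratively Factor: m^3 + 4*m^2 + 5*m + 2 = (m + 1)*(m^2 + 3*m + 2) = (m + 1)^2*(m + 2)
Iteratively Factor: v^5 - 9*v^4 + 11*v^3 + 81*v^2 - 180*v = (v)*(v^4 - 9*v^3 + 11*v^2 + 81*v - 180) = v*(v - 3)*(v^3 - 6*v^2 - 7*v + 60) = v*(v - 4)*(v - 3)*(v^2 - 2*v - 15) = v*(v - 4)*(v - 3)*(v + 3)*(v - 5)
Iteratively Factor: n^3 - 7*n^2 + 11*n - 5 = (n - 5)*(n^2 - 2*n + 1) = (n - 5)*(n - 1)*(n - 1)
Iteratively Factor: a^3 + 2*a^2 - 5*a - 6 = (a + 3)*(a^2 - a - 2) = (a - 2)*(a + 3)*(a + 1)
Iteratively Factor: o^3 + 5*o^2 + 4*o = (o + 4)*(o^2 + o) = (o + 1)*(o + 4)*(o)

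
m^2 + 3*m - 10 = (m - 2)*(m + 5)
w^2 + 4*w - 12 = (w - 2)*(w + 6)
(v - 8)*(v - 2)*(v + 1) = v^3 - 9*v^2 + 6*v + 16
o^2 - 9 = (o - 3)*(o + 3)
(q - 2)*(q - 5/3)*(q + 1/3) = q^3 - 10*q^2/3 + 19*q/9 + 10/9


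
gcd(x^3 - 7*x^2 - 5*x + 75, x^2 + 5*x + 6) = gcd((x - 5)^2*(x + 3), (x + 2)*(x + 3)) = x + 3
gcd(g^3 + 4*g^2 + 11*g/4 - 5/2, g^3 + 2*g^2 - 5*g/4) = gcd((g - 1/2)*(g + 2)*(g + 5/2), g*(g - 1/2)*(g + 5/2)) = g^2 + 2*g - 5/4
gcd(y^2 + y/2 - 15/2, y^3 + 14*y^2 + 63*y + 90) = y + 3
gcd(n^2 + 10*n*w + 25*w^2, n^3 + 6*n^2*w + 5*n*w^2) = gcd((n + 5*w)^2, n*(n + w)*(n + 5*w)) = n + 5*w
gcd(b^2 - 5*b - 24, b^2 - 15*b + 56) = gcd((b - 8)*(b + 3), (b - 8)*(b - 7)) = b - 8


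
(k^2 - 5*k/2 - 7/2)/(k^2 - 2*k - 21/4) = 2*(k + 1)/(2*k + 3)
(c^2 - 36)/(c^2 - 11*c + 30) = (c + 6)/(c - 5)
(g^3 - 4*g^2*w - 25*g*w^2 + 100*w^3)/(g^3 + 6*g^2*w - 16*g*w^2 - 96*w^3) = (g^2 - 25*w^2)/(g^2 + 10*g*w + 24*w^2)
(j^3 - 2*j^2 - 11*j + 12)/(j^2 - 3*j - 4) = (j^2 + 2*j - 3)/(j + 1)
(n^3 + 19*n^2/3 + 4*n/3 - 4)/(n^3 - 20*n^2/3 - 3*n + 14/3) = (n + 6)/(n - 7)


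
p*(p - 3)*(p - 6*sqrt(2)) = p^3 - 6*sqrt(2)*p^2 - 3*p^2 + 18*sqrt(2)*p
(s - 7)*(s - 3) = s^2 - 10*s + 21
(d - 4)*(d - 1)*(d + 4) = d^3 - d^2 - 16*d + 16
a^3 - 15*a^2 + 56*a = a*(a - 8)*(a - 7)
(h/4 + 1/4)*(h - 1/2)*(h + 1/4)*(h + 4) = h^4/4 + 19*h^3/16 + 21*h^2/32 - 13*h/32 - 1/8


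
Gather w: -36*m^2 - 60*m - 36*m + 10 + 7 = -36*m^2 - 96*m + 17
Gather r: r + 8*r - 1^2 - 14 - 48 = 9*r - 63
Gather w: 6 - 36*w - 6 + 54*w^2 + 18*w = 54*w^2 - 18*w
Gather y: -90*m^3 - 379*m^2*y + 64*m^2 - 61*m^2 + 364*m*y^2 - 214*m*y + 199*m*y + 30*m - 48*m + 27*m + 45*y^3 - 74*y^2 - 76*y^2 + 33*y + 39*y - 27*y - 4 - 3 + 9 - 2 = -90*m^3 + 3*m^2 + 9*m + 45*y^3 + y^2*(364*m - 150) + y*(-379*m^2 - 15*m + 45)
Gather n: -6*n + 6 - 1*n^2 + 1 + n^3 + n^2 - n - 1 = n^3 - 7*n + 6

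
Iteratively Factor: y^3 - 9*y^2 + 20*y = (y - 4)*(y^2 - 5*y) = (y - 5)*(y - 4)*(y)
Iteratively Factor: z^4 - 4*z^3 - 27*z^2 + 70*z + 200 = (z + 4)*(z^3 - 8*z^2 + 5*z + 50) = (z - 5)*(z + 4)*(z^2 - 3*z - 10) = (z - 5)^2*(z + 4)*(z + 2)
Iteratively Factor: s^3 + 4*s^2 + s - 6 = (s - 1)*(s^2 + 5*s + 6) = (s - 1)*(s + 3)*(s + 2)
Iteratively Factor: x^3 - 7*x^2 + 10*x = (x - 2)*(x^2 - 5*x) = x*(x - 2)*(x - 5)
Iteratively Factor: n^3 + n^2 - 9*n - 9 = (n - 3)*(n^2 + 4*n + 3) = (n - 3)*(n + 3)*(n + 1)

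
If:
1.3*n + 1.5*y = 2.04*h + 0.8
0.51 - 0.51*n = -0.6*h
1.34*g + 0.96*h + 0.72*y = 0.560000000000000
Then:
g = -2.64199738634019*y - 0.283650870073595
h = 2.93778801843318*y + 0.97926267281106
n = 3.45622119815668*y + 2.15207373271889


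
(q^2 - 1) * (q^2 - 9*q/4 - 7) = q^4 - 9*q^3/4 - 8*q^2 + 9*q/4 + 7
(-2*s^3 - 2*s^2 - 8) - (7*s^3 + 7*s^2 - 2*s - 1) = -9*s^3 - 9*s^2 + 2*s - 7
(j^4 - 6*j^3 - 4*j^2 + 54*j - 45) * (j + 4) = j^5 - 2*j^4 - 28*j^3 + 38*j^2 + 171*j - 180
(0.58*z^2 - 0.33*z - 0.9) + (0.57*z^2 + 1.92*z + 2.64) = 1.15*z^2 + 1.59*z + 1.74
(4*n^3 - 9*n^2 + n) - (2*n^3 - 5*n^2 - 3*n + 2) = 2*n^3 - 4*n^2 + 4*n - 2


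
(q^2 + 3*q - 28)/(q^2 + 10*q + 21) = (q - 4)/(q + 3)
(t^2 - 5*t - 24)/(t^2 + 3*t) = (t - 8)/t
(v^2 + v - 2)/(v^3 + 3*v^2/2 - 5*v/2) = 2*(v + 2)/(v*(2*v + 5))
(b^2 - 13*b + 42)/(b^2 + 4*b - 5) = (b^2 - 13*b + 42)/(b^2 + 4*b - 5)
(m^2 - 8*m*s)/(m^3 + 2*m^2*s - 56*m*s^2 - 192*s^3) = m/(m^2 + 10*m*s + 24*s^2)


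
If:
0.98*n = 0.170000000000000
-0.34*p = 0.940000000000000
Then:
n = 0.17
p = -2.76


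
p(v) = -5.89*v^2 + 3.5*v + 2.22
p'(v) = 3.5 - 11.78*v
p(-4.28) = -120.66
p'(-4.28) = 53.92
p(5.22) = -140.00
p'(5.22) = -57.99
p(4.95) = -124.77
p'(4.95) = -54.81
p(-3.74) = -93.26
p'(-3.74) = 47.56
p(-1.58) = -18.01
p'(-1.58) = 22.11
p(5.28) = -143.50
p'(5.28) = -58.70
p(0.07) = 2.44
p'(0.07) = 2.68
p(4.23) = -88.36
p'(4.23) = -46.33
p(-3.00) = -61.29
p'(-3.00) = 38.84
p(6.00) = -188.82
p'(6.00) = -67.18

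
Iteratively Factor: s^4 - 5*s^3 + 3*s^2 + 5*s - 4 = (s - 4)*(s^3 - s^2 - s + 1) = (s - 4)*(s - 1)*(s^2 - 1) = (s - 4)*(s - 1)^2*(s + 1)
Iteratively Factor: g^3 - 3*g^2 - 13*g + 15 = (g + 3)*(g^2 - 6*g + 5) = (g - 5)*(g + 3)*(g - 1)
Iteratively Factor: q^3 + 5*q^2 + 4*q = (q + 1)*(q^2 + 4*q) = (q + 1)*(q + 4)*(q)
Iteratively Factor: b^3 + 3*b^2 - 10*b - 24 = (b - 3)*(b^2 + 6*b + 8) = (b - 3)*(b + 2)*(b + 4)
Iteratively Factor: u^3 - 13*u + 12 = (u - 3)*(u^2 + 3*u - 4) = (u - 3)*(u - 1)*(u + 4)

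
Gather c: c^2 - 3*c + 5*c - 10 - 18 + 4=c^2 + 2*c - 24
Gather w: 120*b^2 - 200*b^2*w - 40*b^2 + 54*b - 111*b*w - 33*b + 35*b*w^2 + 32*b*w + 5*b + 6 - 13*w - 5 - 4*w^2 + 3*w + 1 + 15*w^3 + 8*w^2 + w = 80*b^2 + 26*b + 15*w^3 + w^2*(35*b + 4) + w*(-200*b^2 - 79*b - 9) + 2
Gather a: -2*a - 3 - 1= -2*a - 4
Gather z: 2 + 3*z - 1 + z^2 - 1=z^2 + 3*z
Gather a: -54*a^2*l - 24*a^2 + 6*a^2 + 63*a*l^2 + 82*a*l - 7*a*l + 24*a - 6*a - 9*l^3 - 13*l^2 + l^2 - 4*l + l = a^2*(-54*l - 18) + a*(63*l^2 + 75*l + 18) - 9*l^3 - 12*l^2 - 3*l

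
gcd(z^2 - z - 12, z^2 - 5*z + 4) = z - 4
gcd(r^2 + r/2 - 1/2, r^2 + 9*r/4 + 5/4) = r + 1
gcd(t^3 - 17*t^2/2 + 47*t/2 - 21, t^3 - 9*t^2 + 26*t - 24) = t^2 - 5*t + 6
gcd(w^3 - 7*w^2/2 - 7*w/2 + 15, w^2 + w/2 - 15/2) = w - 5/2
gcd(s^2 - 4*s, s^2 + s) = s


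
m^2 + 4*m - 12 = (m - 2)*(m + 6)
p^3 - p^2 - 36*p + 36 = (p - 6)*(p - 1)*(p + 6)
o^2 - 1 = (o - 1)*(o + 1)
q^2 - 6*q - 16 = (q - 8)*(q + 2)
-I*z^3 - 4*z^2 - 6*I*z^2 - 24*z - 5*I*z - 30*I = (z + 6)*(z - 5*I)*(-I*z + 1)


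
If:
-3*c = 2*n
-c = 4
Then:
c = -4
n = 6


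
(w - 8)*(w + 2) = w^2 - 6*w - 16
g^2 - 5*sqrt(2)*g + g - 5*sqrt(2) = (g + 1)*(g - 5*sqrt(2))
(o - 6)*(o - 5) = o^2 - 11*o + 30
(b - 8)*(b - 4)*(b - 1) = b^3 - 13*b^2 + 44*b - 32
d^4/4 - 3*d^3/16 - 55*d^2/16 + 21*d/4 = d*(d/4 + 1)*(d - 3)*(d - 7/4)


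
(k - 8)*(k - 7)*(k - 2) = k^3 - 17*k^2 + 86*k - 112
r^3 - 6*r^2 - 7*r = r*(r - 7)*(r + 1)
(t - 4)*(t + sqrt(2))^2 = t^3 - 4*t^2 + 2*sqrt(2)*t^2 - 8*sqrt(2)*t + 2*t - 8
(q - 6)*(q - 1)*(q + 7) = q^3 - 43*q + 42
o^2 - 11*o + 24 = (o - 8)*(o - 3)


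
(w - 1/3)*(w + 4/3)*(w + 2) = w^3 + 3*w^2 + 14*w/9 - 8/9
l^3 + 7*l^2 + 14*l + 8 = (l + 1)*(l + 2)*(l + 4)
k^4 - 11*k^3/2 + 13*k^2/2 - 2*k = k*(k - 4)*(k - 1)*(k - 1/2)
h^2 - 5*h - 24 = (h - 8)*(h + 3)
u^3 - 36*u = u*(u - 6)*(u + 6)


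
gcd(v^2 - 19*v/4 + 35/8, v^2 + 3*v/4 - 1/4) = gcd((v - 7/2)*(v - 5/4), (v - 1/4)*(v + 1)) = 1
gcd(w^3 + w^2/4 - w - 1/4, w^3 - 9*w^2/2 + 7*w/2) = w - 1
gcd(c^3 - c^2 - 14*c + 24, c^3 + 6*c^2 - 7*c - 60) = c^2 + c - 12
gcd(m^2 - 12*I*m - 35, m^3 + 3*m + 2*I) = 1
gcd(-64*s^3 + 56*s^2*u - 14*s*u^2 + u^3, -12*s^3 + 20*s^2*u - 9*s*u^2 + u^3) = 2*s - u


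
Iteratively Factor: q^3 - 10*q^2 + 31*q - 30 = (q - 5)*(q^2 - 5*q + 6) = (q - 5)*(q - 3)*(q - 2)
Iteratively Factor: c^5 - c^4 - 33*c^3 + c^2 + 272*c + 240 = (c + 1)*(c^4 - 2*c^3 - 31*c^2 + 32*c + 240) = (c - 5)*(c + 1)*(c^3 + 3*c^2 - 16*c - 48) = (c - 5)*(c - 4)*(c + 1)*(c^2 + 7*c + 12) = (c - 5)*(c - 4)*(c + 1)*(c + 3)*(c + 4)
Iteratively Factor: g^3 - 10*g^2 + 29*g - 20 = (g - 4)*(g^2 - 6*g + 5) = (g - 4)*(g - 1)*(g - 5)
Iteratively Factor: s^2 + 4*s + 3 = (s + 1)*(s + 3)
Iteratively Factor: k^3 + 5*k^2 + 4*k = (k)*(k^2 + 5*k + 4) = k*(k + 1)*(k + 4)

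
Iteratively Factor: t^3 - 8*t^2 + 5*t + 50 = (t + 2)*(t^2 - 10*t + 25) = (t - 5)*(t + 2)*(t - 5)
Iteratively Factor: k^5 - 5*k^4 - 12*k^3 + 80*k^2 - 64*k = (k - 1)*(k^4 - 4*k^3 - 16*k^2 + 64*k) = (k - 1)*(k + 4)*(k^3 - 8*k^2 + 16*k) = k*(k - 1)*(k + 4)*(k^2 - 8*k + 16) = k*(k - 4)*(k - 1)*(k + 4)*(k - 4)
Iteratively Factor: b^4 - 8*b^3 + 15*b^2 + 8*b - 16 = (b - 1)*(b^3 - 7*b^2 + 8*b + 16) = (b - 1)*(b + 1)*(b^2 - 8*b + 16) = (b - 4)*(b - 1)*(b + 1)*(b - 4)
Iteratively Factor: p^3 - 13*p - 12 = (p - 4)*(p^2 + 4*p + 3) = (p - 4)*(p + 3)*(p + 1)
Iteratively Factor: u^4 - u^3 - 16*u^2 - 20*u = (u + 2)*(u^3 - 3*u^2 - 10*u) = (u - 5)*(u + 2)*(u^2 + 2*u) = (u - 5)*(u + 2)^2*(u)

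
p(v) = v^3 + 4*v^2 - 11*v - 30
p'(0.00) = -11.00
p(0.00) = -30.00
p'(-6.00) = 49.00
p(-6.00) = -36.00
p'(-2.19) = -14.13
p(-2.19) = 2.77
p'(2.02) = 17.40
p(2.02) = -27.66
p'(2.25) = 22.19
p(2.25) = -23.11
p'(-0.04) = -11.32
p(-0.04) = -29.55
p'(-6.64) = 68.15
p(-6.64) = -73.36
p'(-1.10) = -16.17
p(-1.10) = -14.39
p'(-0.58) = -14.63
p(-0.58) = -22.47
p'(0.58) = -5.35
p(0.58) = -34.84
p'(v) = 3*v^2 + 8*v - 11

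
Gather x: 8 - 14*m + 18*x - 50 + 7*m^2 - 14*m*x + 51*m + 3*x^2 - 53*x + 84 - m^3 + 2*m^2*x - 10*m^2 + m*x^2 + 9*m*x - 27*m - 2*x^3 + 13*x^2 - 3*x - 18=-m^3 - 3*m^2 + 10*m - 2*x^3 + x^2*(m + 16) + x*(2*m^2 - 5*m - 38) + 24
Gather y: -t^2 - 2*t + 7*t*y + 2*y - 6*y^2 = -t^2 - 2*t - 6*y^2 + y*(7*t + 2)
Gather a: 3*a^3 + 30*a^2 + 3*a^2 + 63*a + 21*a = 3*a^3 + 33*a^2 + 84*a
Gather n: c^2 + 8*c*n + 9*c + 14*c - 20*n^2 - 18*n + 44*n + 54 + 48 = c^2 + 23*c - 20*n^2 + n*(8*c + 26) + 102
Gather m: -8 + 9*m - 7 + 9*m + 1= 18*m - 14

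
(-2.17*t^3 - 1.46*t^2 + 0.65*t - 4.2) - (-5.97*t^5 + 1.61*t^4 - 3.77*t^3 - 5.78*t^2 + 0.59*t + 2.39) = 5.97*t^5 - 1.61*t^4 + 1.6*t^3 + 4.32*t^2 + 0.0600000000000001*t - 6.59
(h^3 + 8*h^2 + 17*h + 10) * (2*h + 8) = 2*h^4 + 24*h^3 + 98*h^2 + 156*h + 80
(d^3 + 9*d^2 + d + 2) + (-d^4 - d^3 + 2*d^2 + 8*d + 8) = -d^4 + 11*d^2 + 9*d + 10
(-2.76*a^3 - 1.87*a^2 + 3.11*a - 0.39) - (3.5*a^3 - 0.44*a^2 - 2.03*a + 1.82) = -6.26*a^3 - 1.43*a^2 + 5.14*a - 2.21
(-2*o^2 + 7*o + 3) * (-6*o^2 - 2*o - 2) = 12*o^4 - 38*o^3 - 28*o^2 - 20*o - 6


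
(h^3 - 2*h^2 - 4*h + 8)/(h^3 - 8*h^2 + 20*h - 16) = (h + 2)/(h - 4)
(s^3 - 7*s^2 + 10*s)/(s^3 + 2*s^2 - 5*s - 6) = s*(s - 5)/(s^2 + 4*s + 3)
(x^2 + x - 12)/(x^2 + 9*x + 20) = (x - 3)/(x + 5)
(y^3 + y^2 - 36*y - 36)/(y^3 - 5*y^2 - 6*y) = (y + 6)/y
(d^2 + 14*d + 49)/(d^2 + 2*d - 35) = (d + 7)/(d - 5)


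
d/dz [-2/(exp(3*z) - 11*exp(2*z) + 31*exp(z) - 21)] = (6*exp(2*z) - 44*exp(z) + 62)*exp(z)/(exp(3*z) - 11*exp(2*z) + 31*exp(z) - 21)^2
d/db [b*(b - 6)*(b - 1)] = 3*b^2 - 14*b + 6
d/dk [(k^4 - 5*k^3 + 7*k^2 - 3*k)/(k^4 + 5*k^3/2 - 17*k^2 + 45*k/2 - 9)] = 6*(5*k^2 - 12*k + 18)/(4*k^4 + 36*k^3 + 9*k^2 - 324*k + 324)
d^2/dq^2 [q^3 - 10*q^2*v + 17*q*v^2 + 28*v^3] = 6*q - 20*v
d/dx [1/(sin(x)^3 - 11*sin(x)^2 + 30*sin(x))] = (-3*cos(x) + 22/tan(x) - 30*cos(x)/sin(x)^2)/((sin(x) - 6)^2*(sin(x) - 5)^2)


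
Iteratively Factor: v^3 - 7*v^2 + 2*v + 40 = (v - 5)*(v^2 - 2*v - 8) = (v - 5)*(v - 4)*(v + 2)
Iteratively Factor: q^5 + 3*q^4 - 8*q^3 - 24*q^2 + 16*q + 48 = (q - 2)*(q^4 + 5*q^3 + 2*q^2 - 20*q - 24) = (q - 2)*(q + 2)*(q^3 + 3*q^2 - 4*q - 12) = (q - 2)*(q + 2)*(q + 3)*(q^2 - 4) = (q - 2)*(q + 2)^2*(q + 3)*(q - 2)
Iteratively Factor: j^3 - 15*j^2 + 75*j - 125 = (j - 5)*(j^2 - 10*j + 25) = (j - 5)^2*(j - 5)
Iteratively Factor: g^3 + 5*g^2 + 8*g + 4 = (g + 2)*(g^2 + 3*g + 2) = (g + 2)^2*(g + 1)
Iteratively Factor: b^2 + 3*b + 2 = (b + 2)*(b + 1)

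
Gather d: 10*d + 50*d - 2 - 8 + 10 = 60*d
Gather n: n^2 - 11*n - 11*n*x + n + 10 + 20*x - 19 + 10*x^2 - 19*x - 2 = n^2 + n*(-11*x - 10) + 10*x^2 + x - 11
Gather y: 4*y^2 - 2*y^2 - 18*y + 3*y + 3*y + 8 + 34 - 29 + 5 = 2*y^2 - 12*y + 18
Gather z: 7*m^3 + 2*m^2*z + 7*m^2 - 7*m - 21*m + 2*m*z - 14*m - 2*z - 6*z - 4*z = 7*m^3 + 7*m^2 - 42*m + z*(2*m^2 + 2*m - 12)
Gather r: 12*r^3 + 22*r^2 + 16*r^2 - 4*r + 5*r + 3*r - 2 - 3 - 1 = 12*r^3 + 38*r^2 + 4*r - 6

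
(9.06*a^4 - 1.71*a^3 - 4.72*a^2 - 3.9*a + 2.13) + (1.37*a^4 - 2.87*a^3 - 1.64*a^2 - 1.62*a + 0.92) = 10.43*a^4 - 4.58*a^3 - 6.36*a^2 - 5.52*a + 3.05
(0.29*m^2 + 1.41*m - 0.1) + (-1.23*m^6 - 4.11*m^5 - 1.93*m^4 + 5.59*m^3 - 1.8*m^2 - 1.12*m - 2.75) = -1.23*m^6 - 4.11*m^5 - 1.93*m^4 + 5.59*m^3 - 1.51*m^2 + 0.29*m - 2.85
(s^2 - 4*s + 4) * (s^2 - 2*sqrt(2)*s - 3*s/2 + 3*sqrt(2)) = s^4 - 11*s^3/2 - 2*sqrt(2)*s^3 + 10*s^2 + 11*sqrt(2)*s^2 - 20*sqrt(2)*s - 6*s + 12*sqrt(2)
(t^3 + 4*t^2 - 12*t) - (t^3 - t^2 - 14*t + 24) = 5*t^2 + 2*t - 24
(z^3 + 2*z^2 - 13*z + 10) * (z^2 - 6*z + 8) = z^5 - 4*z^4 - 17*z^3 + 104*z^2 - 164*z + 80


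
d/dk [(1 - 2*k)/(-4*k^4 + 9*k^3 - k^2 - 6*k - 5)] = (8*k^4 - 18*k^3 + 2*k^2 + 12*k - (2*k - 1)*(16*k^3 - 27*k^2 + 2*k + 6) + 10)/(4*k^4 - 9*k^3 + k^2 + 6*k + 5)^2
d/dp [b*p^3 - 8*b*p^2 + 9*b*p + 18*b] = b*(3*p^2 - 16*p + 9)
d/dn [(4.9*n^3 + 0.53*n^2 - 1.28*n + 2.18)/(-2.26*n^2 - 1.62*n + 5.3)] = (-11.074*n^4 - 15.876*n^3 + 74.1586*n^2 + 15.4716*n - 3.2524)/(5.1076*n^4 + 7.3224*n^3 - 21.3316*n^2 - 17.172*n + 28.09)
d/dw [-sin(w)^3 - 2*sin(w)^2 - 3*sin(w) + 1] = (-4*sin(w) + 3*cos(w)^2 - 6)*cos(w)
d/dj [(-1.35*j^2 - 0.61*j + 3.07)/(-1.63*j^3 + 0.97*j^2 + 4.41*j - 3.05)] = (-2.2005*j^4 - 1.9886*j^3 + 9.6505*j^2 + 2.2792*j - 11.6782)/(2.6569*j^6 - 3.1622*j^5 - 13.4357*j^4 + 18.4984*j^3 + 13.5311*j^2 - 26.901*j + 9.3025)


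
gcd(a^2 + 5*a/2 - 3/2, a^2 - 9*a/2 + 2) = a - 1/2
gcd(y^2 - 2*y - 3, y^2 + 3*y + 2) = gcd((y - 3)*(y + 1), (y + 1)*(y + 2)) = y + 1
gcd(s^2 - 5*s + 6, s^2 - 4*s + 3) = s - 3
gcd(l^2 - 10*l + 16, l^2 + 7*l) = 1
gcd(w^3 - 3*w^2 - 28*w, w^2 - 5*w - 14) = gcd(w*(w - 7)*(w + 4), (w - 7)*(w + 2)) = w - 7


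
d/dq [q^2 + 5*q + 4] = 2*q + 5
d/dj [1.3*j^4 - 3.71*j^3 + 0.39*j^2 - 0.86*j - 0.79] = 5.2*j^3 - 11.13*j^2 + 0.78*j - 0.86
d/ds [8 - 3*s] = -3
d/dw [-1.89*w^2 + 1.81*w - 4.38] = 1.81 - 3.78*w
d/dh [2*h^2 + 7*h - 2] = 4*h + 7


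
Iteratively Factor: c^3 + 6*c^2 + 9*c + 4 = (c + 4)*(c^2 + 2*c + 1) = (c + 1)*(c + 4)*(c + 1)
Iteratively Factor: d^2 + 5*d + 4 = (d + 1)*(d + 4)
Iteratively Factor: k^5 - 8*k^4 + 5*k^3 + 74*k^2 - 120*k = (k + 3)*(k^4 - 11*k^3 + 38*k^2 - 40*k) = (k - 4)*(k + 3)*(k^3 - 7*k^2 + 10*k) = k*(k - 4)*(k + 3)*(k^2 - 7*k + 10) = k*(k - 5)*(k - 4)*(k + 3)*(k - 2)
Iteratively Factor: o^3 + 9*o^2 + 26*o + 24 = (o + 2)*(o^2 + 7*o + 12) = (o + 2)*(o + 4)*(o + 3)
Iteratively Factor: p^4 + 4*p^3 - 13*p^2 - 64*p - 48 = (p + 3)*(p^3 + p^2 - 16*p - 16) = (p + 3)*(p + 4)*(p^2 - 3*p - 4) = (p - 4)*(p + 3)*(p + 4)*(p + 1)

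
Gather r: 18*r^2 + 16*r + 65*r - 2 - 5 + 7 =18*r^2 + 81*r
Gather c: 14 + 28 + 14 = 56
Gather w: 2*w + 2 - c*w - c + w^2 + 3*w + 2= -c + w^2 + w*(5 - c) + 4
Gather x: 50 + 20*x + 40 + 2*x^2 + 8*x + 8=2*x^2 + 28*x + 98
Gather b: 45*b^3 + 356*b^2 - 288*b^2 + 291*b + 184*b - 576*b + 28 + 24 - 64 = 45*b^3 + 68*b^2 - 101*b - 12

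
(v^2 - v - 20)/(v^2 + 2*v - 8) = (v - 5)/(v - 2)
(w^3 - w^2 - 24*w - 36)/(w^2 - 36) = (w^2 + 5*w + 6)/(w + 6)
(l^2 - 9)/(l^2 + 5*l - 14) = (l^2 - 9)/(l^2 + 5*l - 14)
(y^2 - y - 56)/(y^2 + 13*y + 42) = (y - 8)/(y + 6)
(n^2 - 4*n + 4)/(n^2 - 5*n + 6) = (n - 2)/(n - 3)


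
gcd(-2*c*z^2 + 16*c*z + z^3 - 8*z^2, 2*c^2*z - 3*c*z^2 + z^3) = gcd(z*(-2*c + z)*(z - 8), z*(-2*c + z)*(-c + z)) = -2*c*z + z^2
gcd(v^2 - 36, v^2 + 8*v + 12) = v + 6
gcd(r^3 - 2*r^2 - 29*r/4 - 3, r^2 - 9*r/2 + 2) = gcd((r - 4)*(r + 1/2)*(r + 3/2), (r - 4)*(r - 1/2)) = r - 4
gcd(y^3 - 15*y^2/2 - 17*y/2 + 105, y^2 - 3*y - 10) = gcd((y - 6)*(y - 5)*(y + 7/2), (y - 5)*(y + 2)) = y - 5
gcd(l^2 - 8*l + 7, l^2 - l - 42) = l - 7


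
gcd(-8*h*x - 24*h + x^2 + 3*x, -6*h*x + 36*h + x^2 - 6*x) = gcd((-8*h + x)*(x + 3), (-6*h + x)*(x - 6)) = 1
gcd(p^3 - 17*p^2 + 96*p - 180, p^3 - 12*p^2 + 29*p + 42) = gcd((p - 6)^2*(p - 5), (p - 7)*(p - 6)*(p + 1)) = p - 6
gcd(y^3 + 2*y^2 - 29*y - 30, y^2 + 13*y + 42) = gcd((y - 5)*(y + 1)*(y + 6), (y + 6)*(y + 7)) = y + 6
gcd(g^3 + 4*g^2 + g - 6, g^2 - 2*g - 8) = g + 2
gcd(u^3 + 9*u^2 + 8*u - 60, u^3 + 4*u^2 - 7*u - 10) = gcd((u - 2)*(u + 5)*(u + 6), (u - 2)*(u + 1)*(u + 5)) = u^2 + 3*u - 10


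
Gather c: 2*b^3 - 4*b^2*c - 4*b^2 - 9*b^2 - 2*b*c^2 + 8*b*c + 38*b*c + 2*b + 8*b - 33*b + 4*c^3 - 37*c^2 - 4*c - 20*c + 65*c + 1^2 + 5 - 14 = 2*b^3 - 13*b^2 - 23*b + 4*c^3 + c^2*(-2*b - 37) + c*(-4*b^2 + 46*b + 41) - 8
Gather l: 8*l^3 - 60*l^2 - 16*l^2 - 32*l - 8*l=8*l^3 - 76*l^2 - 40*l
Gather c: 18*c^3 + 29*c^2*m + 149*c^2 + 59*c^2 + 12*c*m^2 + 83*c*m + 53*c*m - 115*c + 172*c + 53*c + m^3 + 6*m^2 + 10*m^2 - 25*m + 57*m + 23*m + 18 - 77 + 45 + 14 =18*c^3 + c^2*(29*m + 208) + c*(12*m^2 + 136*m + 110) + m^3 + 16*m^2 + 55*m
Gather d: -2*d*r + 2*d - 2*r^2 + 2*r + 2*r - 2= d*(2 - 2*r) - 2*r^2 + 4*r - 2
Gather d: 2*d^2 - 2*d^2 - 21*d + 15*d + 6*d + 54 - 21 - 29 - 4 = 0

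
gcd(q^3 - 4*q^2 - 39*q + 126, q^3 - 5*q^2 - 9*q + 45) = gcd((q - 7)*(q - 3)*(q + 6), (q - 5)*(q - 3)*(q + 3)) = q - 3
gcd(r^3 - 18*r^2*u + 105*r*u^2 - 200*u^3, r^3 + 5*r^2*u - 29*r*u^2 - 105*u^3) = r - 5*u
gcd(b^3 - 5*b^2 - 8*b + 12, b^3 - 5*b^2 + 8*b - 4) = b - 1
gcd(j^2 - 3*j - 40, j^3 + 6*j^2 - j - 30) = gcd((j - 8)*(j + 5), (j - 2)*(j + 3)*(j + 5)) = j + 5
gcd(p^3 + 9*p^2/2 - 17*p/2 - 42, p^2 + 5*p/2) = 1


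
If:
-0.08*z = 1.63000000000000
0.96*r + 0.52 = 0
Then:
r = -0.54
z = -20.38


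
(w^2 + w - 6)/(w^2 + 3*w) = (w - 2)/w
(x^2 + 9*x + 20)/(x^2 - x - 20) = (x + 5)/(x - 5)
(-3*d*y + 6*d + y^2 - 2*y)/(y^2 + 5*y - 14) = (-3*d + y)/(y + 7)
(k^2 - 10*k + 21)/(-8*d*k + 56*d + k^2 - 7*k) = (3 - k)/(8*d - k)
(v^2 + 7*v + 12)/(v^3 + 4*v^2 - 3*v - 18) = (v + 4)/(v^2 + v - 6)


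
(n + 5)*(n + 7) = n^2 + 12*n + 35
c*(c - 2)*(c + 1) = c^3 - c^2 - 2*c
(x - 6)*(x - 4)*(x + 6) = x^3 - 4*x^2 - 36*x + 144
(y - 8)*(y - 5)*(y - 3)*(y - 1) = y^4 - 17*y^3 + 95*y^2 - 199*y + 120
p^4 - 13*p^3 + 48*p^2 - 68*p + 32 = (p - 8)*(p - 2)^2*(p - 1)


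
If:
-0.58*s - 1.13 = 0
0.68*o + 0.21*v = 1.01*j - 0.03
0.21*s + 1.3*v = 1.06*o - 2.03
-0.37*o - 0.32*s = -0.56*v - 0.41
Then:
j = -3.49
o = -3.87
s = -1.95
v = -4.40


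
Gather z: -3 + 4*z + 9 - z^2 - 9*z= -z^2 - 5*z + 6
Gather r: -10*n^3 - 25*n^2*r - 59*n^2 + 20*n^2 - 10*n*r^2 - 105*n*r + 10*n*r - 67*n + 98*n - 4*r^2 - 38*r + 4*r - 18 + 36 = -10*n^3 - 39*n^2 + 31*n + r^2*(-10*n - 4) + r*(-25*n^2 - 95*n - 34) + 18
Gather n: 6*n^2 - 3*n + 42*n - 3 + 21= 6*n^2 + 39*n + 18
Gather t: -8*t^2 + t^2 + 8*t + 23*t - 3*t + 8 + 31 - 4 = -7*t^2 + 28*t + 35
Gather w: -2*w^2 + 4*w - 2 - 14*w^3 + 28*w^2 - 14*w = -14*w^3 + 26*w^2 - 10*w - 2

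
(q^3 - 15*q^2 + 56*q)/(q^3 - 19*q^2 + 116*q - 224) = q/(q - 4)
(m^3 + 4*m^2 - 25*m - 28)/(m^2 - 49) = (m^2 - 3*m - 4)/(m - 7)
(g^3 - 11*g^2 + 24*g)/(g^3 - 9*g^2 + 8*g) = (g - 3)/(g - 1)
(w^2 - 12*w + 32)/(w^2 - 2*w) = (w^2 - 12*w + 32)/(w*(w - 2))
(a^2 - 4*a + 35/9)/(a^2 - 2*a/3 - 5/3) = (a - 7/3)/(a + 1)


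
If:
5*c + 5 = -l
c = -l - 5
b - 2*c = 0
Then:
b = 0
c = 0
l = -5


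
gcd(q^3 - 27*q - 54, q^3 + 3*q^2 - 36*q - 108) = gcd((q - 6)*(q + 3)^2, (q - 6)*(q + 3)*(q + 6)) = q^2 - 3*q - 18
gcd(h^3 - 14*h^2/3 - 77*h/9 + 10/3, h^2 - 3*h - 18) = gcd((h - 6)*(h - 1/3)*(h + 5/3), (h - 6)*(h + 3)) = h - 6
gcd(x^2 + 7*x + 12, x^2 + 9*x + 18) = x + 3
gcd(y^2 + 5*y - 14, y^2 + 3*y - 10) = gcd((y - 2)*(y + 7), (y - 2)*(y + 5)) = y - 2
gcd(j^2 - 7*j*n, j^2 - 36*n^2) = 1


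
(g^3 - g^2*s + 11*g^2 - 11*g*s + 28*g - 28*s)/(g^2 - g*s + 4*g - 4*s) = g + 7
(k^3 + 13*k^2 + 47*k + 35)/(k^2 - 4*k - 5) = (k^2 + 12*k + 35)/(k - 5)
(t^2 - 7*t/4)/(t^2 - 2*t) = (t - 7/4)/(t - 2)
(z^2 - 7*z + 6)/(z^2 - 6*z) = (z - 1)/z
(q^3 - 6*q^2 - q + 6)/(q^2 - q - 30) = (q^2 - 1)/(q + 5)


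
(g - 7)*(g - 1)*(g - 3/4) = g^3 - 35*g^2/4 + 13*g - 21/4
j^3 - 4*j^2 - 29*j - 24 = (j - 8)*(j + 1)*(j + 3)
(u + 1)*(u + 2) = u^2 + 3*u + 2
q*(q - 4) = q^2 - 4*q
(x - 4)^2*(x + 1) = x^3 - 7*x^2 + 8*x + 16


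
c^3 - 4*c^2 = c^2*(c - 4)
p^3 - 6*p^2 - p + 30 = (p - 5)*(p - 3)*(p + 2)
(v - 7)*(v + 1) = v^2 - 6*v - 7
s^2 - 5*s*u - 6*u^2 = (s - 6*u)*(s + u)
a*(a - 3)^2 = a^3 - 6*a^2 + 9*a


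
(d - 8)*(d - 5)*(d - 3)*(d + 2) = d^4 - 14*d^3 + 47*d^2 + 38*d - 240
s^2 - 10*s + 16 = (s - 8)*(s - 2)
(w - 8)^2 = w^2 - 16*w + 64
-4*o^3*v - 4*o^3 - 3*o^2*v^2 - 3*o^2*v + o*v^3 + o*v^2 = (-4*o + v)*(o + v)*(o*v + o)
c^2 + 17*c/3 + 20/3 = (c + 5/3)*(c + 4)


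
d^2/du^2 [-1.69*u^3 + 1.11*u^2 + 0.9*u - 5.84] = 2.22 - 10.14*u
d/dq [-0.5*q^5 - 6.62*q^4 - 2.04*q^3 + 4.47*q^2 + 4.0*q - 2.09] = -2.5*q^4 - 26.48*q^3 - 6.12*q^2 + 8.94*q + 4.0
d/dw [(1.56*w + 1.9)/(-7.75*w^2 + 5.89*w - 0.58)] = (12.09*w^2 + 29.45*w - 12.0958)/(60.0625*w^4 - 91.295*w^3 + 43.6821*w^2 - 6.8324*w + 0.3364)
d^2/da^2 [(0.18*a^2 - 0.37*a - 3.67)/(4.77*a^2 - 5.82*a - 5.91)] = (-6.843042*a^3 - 470.572902*a^2 + 548.722674*a - 417.51585)/(108.531333*a^6 - 397.265634*a^5 + 81.3051270000001*a^4 + 787.281876*a^3 - 100.736541*a^2 - 609.844626*a - 206.425071)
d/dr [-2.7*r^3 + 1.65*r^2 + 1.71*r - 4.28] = -8.1*r^2 + 3.3*r + 1.71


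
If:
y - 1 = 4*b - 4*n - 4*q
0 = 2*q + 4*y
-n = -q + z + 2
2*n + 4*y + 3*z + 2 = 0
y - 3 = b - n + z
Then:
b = -118/11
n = -82/11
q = -38/11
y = 19/11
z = 2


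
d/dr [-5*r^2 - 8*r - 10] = -10*r - 8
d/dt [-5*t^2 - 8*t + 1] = -10*t - 8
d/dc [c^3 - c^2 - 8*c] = 3*c^2 - 2*c - 8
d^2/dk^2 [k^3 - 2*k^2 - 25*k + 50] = 6*k - 4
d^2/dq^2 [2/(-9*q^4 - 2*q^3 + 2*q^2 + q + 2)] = 4*(2*(27*q^2 + 3*q - 1)*(-9*q^4 - 2*q^3 + 2*q^2 + q + 2) + (36*q^3 + 6*q^2 - 4*q - 1)^2)/(-9*q^4 - 2*q^3 + 2*q^2 + q + 2)^3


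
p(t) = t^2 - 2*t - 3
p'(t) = 2*t - 2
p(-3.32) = 14.66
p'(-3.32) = -8.64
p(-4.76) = 29.18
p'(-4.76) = -11.52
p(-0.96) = -0.16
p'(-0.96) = -3.92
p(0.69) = -3.90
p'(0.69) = -0.62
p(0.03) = -3.06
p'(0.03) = -1.94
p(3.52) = 2.35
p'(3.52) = 5.04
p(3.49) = 2.20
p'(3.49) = 4.98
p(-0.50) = -1.75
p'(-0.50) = -3.00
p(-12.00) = 165.00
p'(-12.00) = -26.00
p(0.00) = -3.00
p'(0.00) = -2.00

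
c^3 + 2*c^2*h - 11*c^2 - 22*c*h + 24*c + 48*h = (c - 8)*(c - 3)*(c + 2*h)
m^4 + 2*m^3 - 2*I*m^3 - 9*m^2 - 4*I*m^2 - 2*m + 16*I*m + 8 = (m - 2)*(m + 4)*(m - I)^2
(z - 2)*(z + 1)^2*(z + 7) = z^4 + 7*z^3 - 3*z^2 - 23*z - 14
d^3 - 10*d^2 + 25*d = d*(d - 5)^2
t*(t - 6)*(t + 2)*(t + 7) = t^4 + 3*t^3 - 40*t^2 - 84*t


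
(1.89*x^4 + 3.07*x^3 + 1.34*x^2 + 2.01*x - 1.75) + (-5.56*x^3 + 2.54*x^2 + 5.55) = 1.89*x^4 - 2.49*x^3 + 3.88*x^2 + 2.01*x + 3.8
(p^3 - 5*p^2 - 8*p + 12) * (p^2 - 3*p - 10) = p^5 - 8*p^4 - 3*p^3 + 86*p^2 + 44*p - 120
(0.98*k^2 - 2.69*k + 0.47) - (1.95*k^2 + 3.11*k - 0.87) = -0.97*k^2 - 5.8*k + 1.34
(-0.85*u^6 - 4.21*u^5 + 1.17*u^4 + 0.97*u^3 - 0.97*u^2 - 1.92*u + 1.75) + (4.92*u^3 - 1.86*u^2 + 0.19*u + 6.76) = -0.85*u^6 - 4.21*u^5 + 1.17*u^4 + 5.89*u^3 - 2.83*u^2 - 1.73*u + 8.51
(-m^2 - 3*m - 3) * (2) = -2*m^2 - 6*m - 6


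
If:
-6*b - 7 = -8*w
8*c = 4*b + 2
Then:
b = 4*w/3 - 7/6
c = 2*w/3 - 1/3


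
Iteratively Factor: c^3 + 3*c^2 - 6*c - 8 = (c - 2)*(c^2 + 5*c + 4) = (c - 2)*(c + 1)*(c + 4)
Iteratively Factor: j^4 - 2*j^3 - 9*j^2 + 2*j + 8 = (j - 4)*(j^3 + 2*j^2 - j - 2) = (j - 4)*(j + 2)*(j^2 - 1) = (j - 4)*(j + 1)*(j + 2)*(j - 1)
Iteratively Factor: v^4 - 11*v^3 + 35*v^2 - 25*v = (v - 5)*(v^3 - 6*v^2 + 5*v) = (v - 5)*(v - 1)*(v^2 - 5*v) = (v - 5)^2*(v - 1)*(v)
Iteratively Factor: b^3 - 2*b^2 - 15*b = (b - 5)*(b^2 + 3*b) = (b - 5)*(b + 3)*(b)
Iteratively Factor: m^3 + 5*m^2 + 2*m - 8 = (m - 1)*(m^2 + 6*m + 8) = (m - 1)*(m + 4)*(m + 2)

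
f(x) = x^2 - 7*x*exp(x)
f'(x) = -7*x*exp(x) + 2*x - 7*exp(x)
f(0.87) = -13.78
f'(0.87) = -29.50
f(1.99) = -97.95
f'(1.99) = -149.13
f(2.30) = -155.29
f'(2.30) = -225.80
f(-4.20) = 18.08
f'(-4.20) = -8.06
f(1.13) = -23.21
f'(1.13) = -43.90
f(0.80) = -11.82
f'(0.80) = -26.44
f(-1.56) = 4.73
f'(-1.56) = -2.30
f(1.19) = -25.97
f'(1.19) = -48.01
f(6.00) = -16908.01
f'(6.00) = -19756.01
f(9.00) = -510413.29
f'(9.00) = -567197.87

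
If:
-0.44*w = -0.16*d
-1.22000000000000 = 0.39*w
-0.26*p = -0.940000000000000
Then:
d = -8.60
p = 3.62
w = -3.13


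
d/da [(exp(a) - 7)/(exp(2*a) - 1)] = (-2*(exp(a) - 7)*exp(a) + exp(2*a) - 1)*exp(a)/(1 - exp(2*a))^2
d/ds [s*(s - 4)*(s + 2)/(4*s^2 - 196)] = (s^4 - 139*s^2 + 196*s + 392)/(4*(s^4 - 98*s^2 + 2401))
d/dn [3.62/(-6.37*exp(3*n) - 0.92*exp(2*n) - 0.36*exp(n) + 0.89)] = (69.1782*exp(2*n) + 6.6608*exp(n) + 1.3032)*exp(n)/(6.37*exp(3*n) + 0.92*exp(2*n) + 0.36*exp(n) - 0.89)^2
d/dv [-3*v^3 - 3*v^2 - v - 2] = -9*v^2 - 6*v - 1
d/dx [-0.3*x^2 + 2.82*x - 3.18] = 2.82 - 0.6*x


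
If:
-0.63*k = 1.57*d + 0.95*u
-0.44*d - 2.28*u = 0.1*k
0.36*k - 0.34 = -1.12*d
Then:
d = 1.25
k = -2.95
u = -0.11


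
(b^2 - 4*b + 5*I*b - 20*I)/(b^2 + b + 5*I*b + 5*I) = (b - 4)/(b + 1)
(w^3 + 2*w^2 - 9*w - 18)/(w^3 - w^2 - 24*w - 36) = (w - 3)/(w - 6)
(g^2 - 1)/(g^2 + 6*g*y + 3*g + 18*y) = (g^2 - 1)/(g^2 + 6*g*y + 3*g + 18*y)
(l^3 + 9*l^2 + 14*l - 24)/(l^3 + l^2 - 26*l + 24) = (l + 4)/(l - 4)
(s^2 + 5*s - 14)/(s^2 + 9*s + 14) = (s - 2)/(s + 2)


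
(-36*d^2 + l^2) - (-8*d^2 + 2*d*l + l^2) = -28*d^2 - 2*d*l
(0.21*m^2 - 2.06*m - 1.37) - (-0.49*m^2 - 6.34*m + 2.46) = 0.7*m^2 + 4.28*m - 3.83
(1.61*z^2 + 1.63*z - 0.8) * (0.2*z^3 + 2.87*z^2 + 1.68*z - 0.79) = 0.322*z^5 + 4.9467*z^4 + 7.2229*z^3 - 0.829500000000001*z^2 - 2.6317*z + 0.632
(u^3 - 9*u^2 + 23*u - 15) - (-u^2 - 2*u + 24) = u^3 - 8*u^2 + 25*u - 39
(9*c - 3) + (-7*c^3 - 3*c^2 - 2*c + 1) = -7*c^3 - 3*c^2 + 7*c - 2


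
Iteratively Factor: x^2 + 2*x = (x)*(x + 2)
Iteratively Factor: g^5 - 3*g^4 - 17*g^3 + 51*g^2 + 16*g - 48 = (g - 1)*(g^4 - 2*g^3 - 19*g^2 + 32*g + 48) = (g - 1)*(g + 1)*(g^3 - 3*g^2 - 16*g + 48) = (g - 4)*(g - 1)*(g + 1)*(g^2 + g - 12) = (g - 4)*(g - 1)*(g + 1)*(g + 4)*(g - 3)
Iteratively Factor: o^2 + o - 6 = (o - 2)*(o + 3)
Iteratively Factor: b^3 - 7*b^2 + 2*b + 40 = (b - 4)*(b^2 - 3*b - 10) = (b - 4)*(b + 2)*(b - 5)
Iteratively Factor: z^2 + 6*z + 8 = (z + 4)*(z + 2)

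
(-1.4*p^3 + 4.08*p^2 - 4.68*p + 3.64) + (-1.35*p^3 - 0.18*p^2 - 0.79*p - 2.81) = -2.75*p^3 + 3.9*p^2 - 5.47*p + 0.83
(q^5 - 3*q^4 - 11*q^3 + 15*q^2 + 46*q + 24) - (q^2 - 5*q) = q^5 - 3*q^4 - 11*q^3 + 14*q^2 + 51*q + 24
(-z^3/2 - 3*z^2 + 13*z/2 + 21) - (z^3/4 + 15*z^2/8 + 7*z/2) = -3*z^3/4 - 39*z^2/8 + 3*z + 21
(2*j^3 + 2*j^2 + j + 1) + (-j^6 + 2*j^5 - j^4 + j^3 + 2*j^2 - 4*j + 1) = -j^6 + 2*j^5 - j^4 + 3*j^3 + 4*j^2 - 3*j + 2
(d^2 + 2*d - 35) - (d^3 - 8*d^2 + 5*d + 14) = -d^3 + 9*d^2 - 3*d - 49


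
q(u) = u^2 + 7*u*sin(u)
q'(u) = 7*u*cos(u) + 2*u + 7*sin(u)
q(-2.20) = 17.29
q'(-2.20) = -1.00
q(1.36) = 11.16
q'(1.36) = 11.56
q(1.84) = 15.80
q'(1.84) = 7.00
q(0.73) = 3.94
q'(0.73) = 9.94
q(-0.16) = 0.20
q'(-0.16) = -2.54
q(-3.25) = 8.10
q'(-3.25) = 16.87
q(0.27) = 0.58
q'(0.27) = 4.23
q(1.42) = 11.84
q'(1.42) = 11.25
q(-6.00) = 24.26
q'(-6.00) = -50.37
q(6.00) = 24.26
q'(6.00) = 50.37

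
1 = 1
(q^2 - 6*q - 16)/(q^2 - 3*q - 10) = (q - 8)/(q - 5)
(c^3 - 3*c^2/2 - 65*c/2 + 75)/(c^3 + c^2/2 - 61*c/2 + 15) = (2*c - 5)/(2*c - 1)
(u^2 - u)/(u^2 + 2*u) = (u - 1)/(u + 2)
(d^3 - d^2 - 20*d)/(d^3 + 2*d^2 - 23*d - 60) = d/(d + 3)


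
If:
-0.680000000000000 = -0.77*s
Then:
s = 0.88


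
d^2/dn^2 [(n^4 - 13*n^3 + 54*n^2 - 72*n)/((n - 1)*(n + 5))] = 2*(n^6 + 12*n^5 + 33*n^4 - 721*n^3 + 1740*n^2 - 2055*n - 90)/(n^6 + 12*n^5 + 33*n^4 - 56*n^3 - 165*n^2 + 300*n - 125)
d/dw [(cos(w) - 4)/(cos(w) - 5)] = sin(w)/(cos(w) - 5)^2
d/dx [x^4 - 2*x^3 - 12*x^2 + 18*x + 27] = 4*x^3 - 6*x^2 - 24*x + 18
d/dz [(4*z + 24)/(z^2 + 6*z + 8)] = 4*(z^2 + 6*z - 2*(z + 3)*(z + 6) + 8)/(z^2 + 6*z + 8)^2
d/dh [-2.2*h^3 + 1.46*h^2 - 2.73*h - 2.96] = -6.6*h^2 + 2.92*h - 2.73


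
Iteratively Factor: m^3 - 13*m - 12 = (m + 1)*(m^2 - m - 12) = (m + 1)*(m + 3)*(m - 4)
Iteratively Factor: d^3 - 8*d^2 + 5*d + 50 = (d + 2)*(d^2 - 10*d + 25) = (d - 5)*(d + 2)*(d - 5)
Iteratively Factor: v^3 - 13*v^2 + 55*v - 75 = (v - 5)*(v^2 - 8*v + 15) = (v - 5)^2*(v - 3)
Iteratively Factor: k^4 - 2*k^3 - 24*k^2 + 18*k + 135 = (k + 3)*(k^3 - 5*k^2 - 9*k + 45) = (k + 3)^2*(k^2 - 8*k + 15) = (k - 5)*(k + 3)^2*(k - 3)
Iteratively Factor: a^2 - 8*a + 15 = (a - 5)*(a - 3)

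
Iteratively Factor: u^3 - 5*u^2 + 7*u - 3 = (u - 1)*(u^2 - 4*u + 3) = (u - 1)^2*(u - 3)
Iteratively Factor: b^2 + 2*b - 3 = (b - 1)*(b + 3)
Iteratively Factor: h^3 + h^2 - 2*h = (h + 2)*(h^2 - h) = h*(h + 2)*(h - 1)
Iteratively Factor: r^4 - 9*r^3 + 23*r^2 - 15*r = (r - 3)*(r^3 - 6*r^2 + 5*r) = r*(r - 3)*(r^2 - 6*r + 5) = r*(r - 5)*(r - 3)*(r - 1)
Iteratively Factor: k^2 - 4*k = (k - 4)*(k)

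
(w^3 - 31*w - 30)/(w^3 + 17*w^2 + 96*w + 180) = (w^2 - 5*w - 6)/(w^2 + 12*w + 36)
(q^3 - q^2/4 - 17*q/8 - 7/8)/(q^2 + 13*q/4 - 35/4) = (2*q^2 + 3*q + 1)/(2*(q + 5))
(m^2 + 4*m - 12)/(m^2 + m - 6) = (m + 6)/(m + 3)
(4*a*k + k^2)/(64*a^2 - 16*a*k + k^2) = k*(4*a + k)/(64*a^2 - 16*a*k + k^2)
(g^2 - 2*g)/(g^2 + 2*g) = (g - 2)/(g + 2)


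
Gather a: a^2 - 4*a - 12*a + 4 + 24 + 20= a^2 - 16*a + 48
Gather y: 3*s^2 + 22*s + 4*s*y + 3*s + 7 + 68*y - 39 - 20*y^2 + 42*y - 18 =3*s^2 + 25*s - 20*y^2 + y*(4*s + 110) - 50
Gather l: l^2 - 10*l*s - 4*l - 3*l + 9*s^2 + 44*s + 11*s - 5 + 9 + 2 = l^2 + l*(-10*s - 7) + 9*s^2 + 55*s + 6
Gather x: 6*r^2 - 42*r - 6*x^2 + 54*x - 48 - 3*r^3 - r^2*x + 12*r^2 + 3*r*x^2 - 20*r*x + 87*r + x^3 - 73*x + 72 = -3*r^3 + 18*r^2 + 45*r + x^3 + x^2*(3*r - 6) + x*(-r^2 - 20*r - 19) + 24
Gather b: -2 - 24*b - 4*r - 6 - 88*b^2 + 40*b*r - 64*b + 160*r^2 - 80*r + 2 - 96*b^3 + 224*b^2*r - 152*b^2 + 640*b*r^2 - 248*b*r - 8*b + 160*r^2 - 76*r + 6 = -96*b^3 + b^2*(224*r - 240) + b*(640*r^2 - 208*r - 96) + 320*r^2 - 160*r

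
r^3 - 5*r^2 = r^2*(r - 5)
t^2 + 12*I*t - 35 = (t + 5*I)*(t + 7*I)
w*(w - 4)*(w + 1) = w^3 - 3*w^2 - 4*w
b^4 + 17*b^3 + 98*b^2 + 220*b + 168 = (b + 2)^2*(b + 6)*(b + 7)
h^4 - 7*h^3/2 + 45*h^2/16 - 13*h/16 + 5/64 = (h - 5/2)*(h - 1/2)*(h - 1/4)^2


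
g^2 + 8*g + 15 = (g + 3)*(g + 5)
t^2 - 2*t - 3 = (t - 3)*(t + 1)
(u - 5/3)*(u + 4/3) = u^2 - u/3 - 20/9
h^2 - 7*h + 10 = (h - 5)*(h - 2)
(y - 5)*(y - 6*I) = y^2 - 5*y - 6*I*y + 30*I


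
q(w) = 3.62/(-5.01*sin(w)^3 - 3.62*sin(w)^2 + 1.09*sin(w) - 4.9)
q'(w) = 3.62*(15.03*sin(w)^2*cos(w) + 7.24*sin(w)*cos(w) - 1.09*cos(w))/(-5.01*sin(w)^3 - 3.62*sin(w)^2 + 1.09*sin(w) - 4.9)^2 = (54.4086*sin(w)^2 + 26.2088*sin(w) - 3.9458)*cos(w)/(5.01*sin(w)^3 + 3.62*sin(w)^2 - 1.09*sin(w) + 4.9)^2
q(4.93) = -0.76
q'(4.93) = 0.21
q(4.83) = -0.78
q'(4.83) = 0.13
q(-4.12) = -0.39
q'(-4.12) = -0.35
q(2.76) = -0.69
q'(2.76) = -0.45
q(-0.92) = -0.65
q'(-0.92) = 0.19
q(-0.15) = -0.71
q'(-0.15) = -0.25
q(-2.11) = -0.68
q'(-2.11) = -0.25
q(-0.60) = -0.63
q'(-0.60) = -0.03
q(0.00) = -0.74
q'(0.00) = -0.16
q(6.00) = -0.67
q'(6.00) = -0.23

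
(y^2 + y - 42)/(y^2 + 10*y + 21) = (y - 6)/(y + 3)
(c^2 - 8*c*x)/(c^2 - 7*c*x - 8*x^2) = c/(c + x)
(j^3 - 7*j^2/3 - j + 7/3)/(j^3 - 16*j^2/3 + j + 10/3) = (3*j^2 - 4*j - 7)/(3*j^2 - 13*j - 10)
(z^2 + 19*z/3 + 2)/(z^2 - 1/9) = 3*(z + 6)/(3*z - 1)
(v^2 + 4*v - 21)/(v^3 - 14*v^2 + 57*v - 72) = (v + 7)/(v^2 - 11*v + 24)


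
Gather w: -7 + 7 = 0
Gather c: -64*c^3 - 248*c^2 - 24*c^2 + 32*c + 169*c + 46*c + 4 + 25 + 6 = -64*c^3 - 272*c^2 + 247*c + 35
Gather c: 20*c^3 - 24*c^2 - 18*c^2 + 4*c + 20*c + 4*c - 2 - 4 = 20*c^3 - 42*c^2 + 28*c - 6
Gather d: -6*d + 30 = 30 - 6*d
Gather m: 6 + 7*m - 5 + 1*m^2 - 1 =m^2 + 7*m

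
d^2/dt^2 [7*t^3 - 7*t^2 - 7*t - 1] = 42*t - 14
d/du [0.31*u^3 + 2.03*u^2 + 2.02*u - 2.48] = 0.93*u^2 + 4.06*u + 2.02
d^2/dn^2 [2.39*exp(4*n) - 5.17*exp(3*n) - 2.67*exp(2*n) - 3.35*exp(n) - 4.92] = (38.24*exp(3*n) - 46.53*exp(2*n) - 10.68*exp(n) - 3.35)*exp(n)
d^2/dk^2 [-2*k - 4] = 0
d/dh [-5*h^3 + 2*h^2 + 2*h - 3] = -15*h^2 + 4*h + 2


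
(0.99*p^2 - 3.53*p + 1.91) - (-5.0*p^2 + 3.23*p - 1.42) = 5.99*p^2 - 6.76*p + 3.33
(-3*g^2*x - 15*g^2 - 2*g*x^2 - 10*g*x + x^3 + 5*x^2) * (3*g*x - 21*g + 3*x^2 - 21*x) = -9*g^3*x^2 + 18*g^3*x + 315*g^3 - 15*g^2*x^3 + 30*g^2*x^2 + 525*g^2*x - 3*g*x^4 + 6*g*x^3 + 105*g*x^2 + 3*x^5 - 6*x^4 - 105*x^3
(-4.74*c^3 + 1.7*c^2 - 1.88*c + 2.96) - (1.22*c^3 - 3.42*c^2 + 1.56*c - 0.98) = -5.96*c^3 + 5.12*c^2 - 3.44*c + 3.94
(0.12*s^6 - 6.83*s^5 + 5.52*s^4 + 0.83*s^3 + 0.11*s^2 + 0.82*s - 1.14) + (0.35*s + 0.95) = 0.12*s^6 - 6.83*s^5 + 5.52*s^4 + 0.83*s^3 + 0.11*s^2 + 1.17*s - 0.19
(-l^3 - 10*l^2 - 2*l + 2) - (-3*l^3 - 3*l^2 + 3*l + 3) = 2*l^3 - 7*l^2 - 5*l - 1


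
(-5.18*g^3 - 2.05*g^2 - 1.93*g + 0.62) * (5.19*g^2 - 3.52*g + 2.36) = -26.8842*g^5 + 7.5941*g^4 - 15.0255*g^3 + 5.1734*g^2 - 6.7372*g + 1.4632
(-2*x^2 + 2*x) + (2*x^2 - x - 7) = x - 7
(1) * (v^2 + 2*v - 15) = v^2 + 2*v - 15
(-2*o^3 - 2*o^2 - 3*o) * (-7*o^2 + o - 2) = 14*o^5 + 12*o^4 + 23*o^3 + o^2 + 6*o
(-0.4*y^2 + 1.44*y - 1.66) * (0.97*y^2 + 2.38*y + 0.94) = -0.388*y^4 + 0.4448*y^3 + 1.441*y^2 - 2.5972*y - 1.5604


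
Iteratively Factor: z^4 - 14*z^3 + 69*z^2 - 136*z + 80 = (z - 4)*(z^3 - 10*z^2 + 29*z - 20) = (z - 4)*(z - 1)*(z^2 - 9*z + 20) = (z - 4)^2*(z - 1)*(z - 5)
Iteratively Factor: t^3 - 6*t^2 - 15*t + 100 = (t - 5)*(t^2 - t - 20) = (t - 5)^2*(t + 4)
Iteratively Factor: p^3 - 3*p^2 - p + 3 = (p - 3)*(p^2 - 1) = (p - 3)*(p + 1)*(p - 1)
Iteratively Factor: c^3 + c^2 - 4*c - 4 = (c + 1)*(c^2 - 4) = (c - 2)*(c + 1)*(c + 2)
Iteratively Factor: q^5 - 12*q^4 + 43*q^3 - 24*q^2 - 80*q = (q)*(q^4 - 12*q^3 + 43*q^2 - 24*q - 80) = q*(q - 4)*(q^3 - 8*q^2 + 11*q + 20) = q*(q - 5)*(q - 4)*(q^2 - 3*q - 4) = q*(q - 5)*(q - 4)^2*(q + 1)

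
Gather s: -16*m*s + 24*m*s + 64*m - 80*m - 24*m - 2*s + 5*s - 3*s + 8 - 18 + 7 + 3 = 8*m*s - 40*m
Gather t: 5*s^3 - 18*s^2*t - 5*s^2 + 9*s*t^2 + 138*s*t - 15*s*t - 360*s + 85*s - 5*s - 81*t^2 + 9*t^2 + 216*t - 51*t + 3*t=5*s^3 - 5*s^2 - 280*s + t^2*(9*s - 72) + t*(-18*s^2 + 123*s + 168)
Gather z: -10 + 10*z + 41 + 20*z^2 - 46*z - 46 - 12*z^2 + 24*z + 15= 8*z^2 - 12*z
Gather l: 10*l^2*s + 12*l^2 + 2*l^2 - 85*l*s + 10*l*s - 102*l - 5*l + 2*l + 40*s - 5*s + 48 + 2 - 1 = l^2*(10*s + 14) + l*(-75*s - 105) + 35*s + 49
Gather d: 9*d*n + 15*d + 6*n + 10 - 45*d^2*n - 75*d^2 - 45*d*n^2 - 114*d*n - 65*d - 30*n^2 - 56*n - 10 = d^2*(-45*n - 75) + d*(-45*n^2 - 105*n - 50) - 30*n^2 - 50*n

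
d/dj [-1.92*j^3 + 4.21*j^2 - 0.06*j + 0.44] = -5.76*j^2 + 8.42*j - 0.06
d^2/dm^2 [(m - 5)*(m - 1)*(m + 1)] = 6*m - 10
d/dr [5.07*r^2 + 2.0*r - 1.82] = 10.14*r + 2.0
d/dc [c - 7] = 1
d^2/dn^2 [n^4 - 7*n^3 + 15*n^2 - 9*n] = 12*n^2 - 42*n + 30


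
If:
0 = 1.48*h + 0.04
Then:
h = -0.03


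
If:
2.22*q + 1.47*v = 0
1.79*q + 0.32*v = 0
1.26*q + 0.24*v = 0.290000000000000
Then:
No Solution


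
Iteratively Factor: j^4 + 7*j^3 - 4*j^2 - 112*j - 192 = (j + 4)*(j^3 + 3*j^2 - 16*j - 48) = (j - 4)*(j + 4)*(j^2 + 7*j + 12) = (j - 4)*(j + 4)^2*(j + 3)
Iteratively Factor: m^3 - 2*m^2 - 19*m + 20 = (m - 1)*(m^2 - m - 20) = (m - 1)*(m + 4)*(m - 5)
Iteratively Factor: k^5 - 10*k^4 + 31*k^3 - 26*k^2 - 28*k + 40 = (k + 1)*(k^4 - 11*k^3 + 42*k^2 - 68*k + 40) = (k - 5)*(k + 1)*(k^3 - 6*k^2 + 12*k - 8) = (k - 5)*(k - 2)*(k + 1)*(k^2 - 4*k + 4) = (k - 5)*(k - 2)^2*(k + 1)*(k - 2)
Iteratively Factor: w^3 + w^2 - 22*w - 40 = (w + 2)*(w^2 - w - 20) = (w - 5)*(w + 2)*(w + 4)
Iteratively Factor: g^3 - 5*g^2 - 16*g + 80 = (g - 5)*(g^2 - 16) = (g - 5)*(g - 4)*(g + 4)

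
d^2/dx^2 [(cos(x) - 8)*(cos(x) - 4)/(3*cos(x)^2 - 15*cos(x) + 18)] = (-69*(1 - cos(x)^2)^2 + 7*cos(x)^5 + 124*cos(x)^3 + 202*cos(x)^2 - 1056*cos(x) + 637)/(3*(cos(x) - 3)^3*(cos(x) - 2)^3)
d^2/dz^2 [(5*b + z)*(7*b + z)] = 2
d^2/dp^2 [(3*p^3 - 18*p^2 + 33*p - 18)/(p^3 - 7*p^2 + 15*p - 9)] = 6/(p^3 - 9*p^2 + 27*p - 27)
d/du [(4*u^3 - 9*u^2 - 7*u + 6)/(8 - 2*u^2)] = (-4*u^4 + 41*u^2 - 60*u - 28)/(2*(u^4 - 8*u^2 + 16))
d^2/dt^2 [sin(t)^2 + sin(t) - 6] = -sin(t) + 2*cos(2*t)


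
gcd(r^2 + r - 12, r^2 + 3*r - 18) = r - 3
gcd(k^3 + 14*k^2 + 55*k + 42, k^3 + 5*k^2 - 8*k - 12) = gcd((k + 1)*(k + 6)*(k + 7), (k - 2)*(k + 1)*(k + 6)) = k^2 + 7*k + 6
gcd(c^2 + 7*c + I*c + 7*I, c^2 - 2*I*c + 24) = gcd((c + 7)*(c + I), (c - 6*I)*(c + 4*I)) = 1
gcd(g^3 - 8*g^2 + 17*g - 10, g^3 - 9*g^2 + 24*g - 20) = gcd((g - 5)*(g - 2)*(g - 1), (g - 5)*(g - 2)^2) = g^2 - 7*g + 10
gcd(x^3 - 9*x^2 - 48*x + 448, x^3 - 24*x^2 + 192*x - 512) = x^2 - 16*x + 64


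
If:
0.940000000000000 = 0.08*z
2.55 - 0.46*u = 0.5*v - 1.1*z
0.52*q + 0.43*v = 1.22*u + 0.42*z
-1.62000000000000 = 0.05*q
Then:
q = -32.40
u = -5.25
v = 35.78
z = 11.75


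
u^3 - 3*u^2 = u^2*(u - 3)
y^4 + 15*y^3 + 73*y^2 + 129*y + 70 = (y + 1)*(y + 2)*(y + 5)*(y + 7)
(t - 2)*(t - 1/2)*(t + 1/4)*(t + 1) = t^4 - 5*t^3/4 - 15*t^2/8 + 5*t/8 + 1/4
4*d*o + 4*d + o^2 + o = (4*d + o)*(o + 1)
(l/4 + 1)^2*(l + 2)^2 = l^4/16 + 3*l^3/4 + 13*l^2/4 + 6*l + 4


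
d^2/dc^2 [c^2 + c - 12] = 2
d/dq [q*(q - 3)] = 2*q - 3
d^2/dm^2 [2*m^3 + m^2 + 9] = 12*m + 2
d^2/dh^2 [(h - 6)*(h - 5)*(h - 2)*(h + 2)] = 12*h^2 - 66*h + 52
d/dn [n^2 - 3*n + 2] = 2*n - 3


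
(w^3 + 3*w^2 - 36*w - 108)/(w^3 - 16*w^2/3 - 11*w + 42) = 3*(w + 6)/(3*w - 7)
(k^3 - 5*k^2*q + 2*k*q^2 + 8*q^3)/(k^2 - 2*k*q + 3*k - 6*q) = (k^2 - 3*k*q - 4*q^2)/(k + 3)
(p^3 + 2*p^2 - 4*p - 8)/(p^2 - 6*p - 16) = (p^2 - 4)/(p - 8)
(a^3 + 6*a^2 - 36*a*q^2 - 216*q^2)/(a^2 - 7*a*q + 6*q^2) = (-a^2 - 6*a*q - 6*a - 36*q)/(-a + q)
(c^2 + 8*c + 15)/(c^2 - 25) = (c + 3)/(c - 5)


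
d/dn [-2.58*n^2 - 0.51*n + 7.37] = -5.16*n - 0.51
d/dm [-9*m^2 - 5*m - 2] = -18*m - 5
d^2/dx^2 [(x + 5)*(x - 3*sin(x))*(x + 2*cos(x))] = 3*x^2*sin(x) - 2*x^2*cos(x) + 7*x*sin(x) + 12*x*sin(2*x) - 22*x*cos(x) + 6*x + 60*sin(2*x) - 26*sqrt(2)*sin(x + pi/4) - 12*cos(2*x) + 10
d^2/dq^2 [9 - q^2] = -2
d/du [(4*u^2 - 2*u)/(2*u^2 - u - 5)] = 10*(1 - 4*u)/(4*u^4 - 4*u^3 - 19*u^2 + 10*u + 25)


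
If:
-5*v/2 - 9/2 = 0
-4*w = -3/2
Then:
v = -9/5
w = 3/8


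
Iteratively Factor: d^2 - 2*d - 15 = (d + 3)*(d - 5)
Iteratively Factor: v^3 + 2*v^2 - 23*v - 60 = (v + 4)*(v^2 - 2*v - 15) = (v + 3)*(v + 4)*(v - 5)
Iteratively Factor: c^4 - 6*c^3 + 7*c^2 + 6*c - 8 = (c - 2)*(c^3 - 4*c^2 - c + 4) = (c - 4)*(c - 2)*(c^2 - 1) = (c - 4)*(c - 2)*(c + 1)*(c - 1)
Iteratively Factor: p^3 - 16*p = (p - 4)*(p^2 + 4*p) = (p - 4)*(p + 4)*(p)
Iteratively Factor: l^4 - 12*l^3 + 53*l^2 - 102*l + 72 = (l - 3)*(l^3 - 9*l^2 + 26*l - 24) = (l - 3)^2*(l^2 - 6*l + 8) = (l - 4)*(l - 3)^2*(l - 2)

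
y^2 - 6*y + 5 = (y - 5)*(y - 1)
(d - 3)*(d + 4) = d^2 + d - 12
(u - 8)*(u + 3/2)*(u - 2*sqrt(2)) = u^3 - 13*u^2/2 - 2*sqrt(2)*u^2 - 12*u + 13*sqrt(2)*u + 24*sqrt(2)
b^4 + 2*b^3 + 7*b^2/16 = b^2*(b + 1/4)*(b + 7/4)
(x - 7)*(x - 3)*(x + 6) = x^3 - 4*x^2 - 39*x + 126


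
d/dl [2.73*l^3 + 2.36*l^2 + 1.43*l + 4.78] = 8.19*l^2 + 4.72*l + 1.43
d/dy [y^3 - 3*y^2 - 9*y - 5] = 3*y^2 - 6*y - 9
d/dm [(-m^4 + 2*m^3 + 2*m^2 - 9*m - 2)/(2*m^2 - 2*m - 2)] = (-2*m^5 + 5*m^4 + m^2 + 7)/(2*(m^4 - 2*m^3 - m^2 + 2*m + 1))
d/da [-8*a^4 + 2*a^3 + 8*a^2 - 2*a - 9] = -32*a^3 + 6*a^2 + 16*a - 2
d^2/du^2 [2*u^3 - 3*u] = 12*u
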